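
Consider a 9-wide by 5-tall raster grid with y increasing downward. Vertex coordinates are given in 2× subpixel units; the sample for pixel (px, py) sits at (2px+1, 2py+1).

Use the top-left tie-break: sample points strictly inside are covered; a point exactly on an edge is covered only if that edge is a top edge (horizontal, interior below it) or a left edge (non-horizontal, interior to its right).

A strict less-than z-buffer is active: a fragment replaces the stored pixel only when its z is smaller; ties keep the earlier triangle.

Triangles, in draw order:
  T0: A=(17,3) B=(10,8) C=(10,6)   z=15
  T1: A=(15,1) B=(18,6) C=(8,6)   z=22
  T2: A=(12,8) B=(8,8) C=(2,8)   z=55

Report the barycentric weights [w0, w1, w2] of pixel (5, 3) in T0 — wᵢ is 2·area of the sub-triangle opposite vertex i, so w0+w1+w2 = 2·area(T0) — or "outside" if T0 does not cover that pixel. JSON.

T0:
  2·area = 14
  edge (17, 3)→(10, 8): d=(-7,5) right/bottom  bias=-1
  edge (10, 8)→(10, 6): d=(0,-2) top-left  bias=+0
  edge (10, 6)→(17, 3): d=(7,-3) top-left  bias=+0
    (8,1)@(17, 3): e=[0,14,0] → .  [on edge]
    (6,2)@(13, 5): e=[6,6,2] → X
    (7,2)@(15, 5): e=[-4,10,8] → .
    (5,3)@(11, 7): e=[2,2,10] → X
    (6,3)@(13, 7): e=[-8,6,16] → .
    (1,4)@(3, 9): e=[28,-14,0] → .  [on edge]
    (5,4)@(11, 9): e=[-12,2,24] → .
  covered (2 px):
    . . . . . . . . .
    . . . . . . . . .
    . . . . . . X . .
    . . . . . X . . .
    . . . . . . . . .
T1:
  2·area = 50
  edge (15, 1)→(18, 6): d=(3,5) right/bottom  bias=-1
  edge (18, 6)→(8, 6): d=(-10,0) right/bottom  bias=-1
  edge (8, 6)→(15, 1): d=(7,-5) top-left  bias=+0
    (7,0)@(15, 1): e=[0,50,0] → .  [on edge]
    (6,1)@(13, 3): e=[16,30,4] → X
    (7,1)@(15, 3): e=[6,30,14] → X
    (8,1)@(17, 3): e=[-4,30,24] → .
    (5,2)@(11, 5): e=[32,10,8] → X
    (8,2)@(17, 5): e=[2,10,38] → X
    (5,3)@(11, 7): e=[38,-10,22] → .
    (6,3)@(13, 7): e=[28,-10,32] → .
    (7,3)@(15, 7): e=[18,-10,42] → .
    (8,3)@(17, 7): e=[8,-10,52] → .
  covered (6 px):
    . . . . . . . . .
    . . . . . . X X .
    . . . . . X X X X
    . . . . . . . . .
    . . . . . . . . .
T2:
  degenerate (2·area = 0) — covers nothing

Answer: [2,10,2]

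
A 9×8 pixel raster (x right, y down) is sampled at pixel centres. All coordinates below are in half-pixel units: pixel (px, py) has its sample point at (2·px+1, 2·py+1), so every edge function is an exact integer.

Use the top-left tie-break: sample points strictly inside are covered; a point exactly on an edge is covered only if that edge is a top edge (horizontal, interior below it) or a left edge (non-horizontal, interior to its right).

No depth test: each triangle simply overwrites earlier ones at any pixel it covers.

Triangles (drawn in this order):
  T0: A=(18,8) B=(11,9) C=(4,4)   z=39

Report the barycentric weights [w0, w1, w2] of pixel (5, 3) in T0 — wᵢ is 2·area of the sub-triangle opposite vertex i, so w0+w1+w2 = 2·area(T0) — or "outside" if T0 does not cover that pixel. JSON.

T0:
  2·area = 42
  edge (18, 8)→(11, 9): d=(-7,1) right/bottom  bias=-1
  edge (11, 9)→(4, 4): d=(-7,-5) top-left  bias=+0
  edge (4, 4)→(18, 8): d=(14,4) right/bottom  bias=-1
    (3,2)@(7, 5): e=[32,8,2] → #
    (4,2)@(9, 5): e=[30,18,-6] → ·
    (3,3)@(7, 7): e=[18,-6,30] → ·
    (4,3)@(9, 7): e=[16,4,22] → #
    (5,3)@(11, 7): e=[14,14,14] → #
    (6,3)@(13, 7): e=[12,24,6] → #
    (7,3)@(15, 7): e=[10,34,-2] → ·
    (4,4)@(9, 9): e=[2,-10,50] → ·
    (5,4)@(11, 9): e=[0,0,42] → ·  [on edge]
    (6,4)@(13, 9): e=[-2,10,34] → ·
  covered (4 px):
    · · · · · · · · ·
    · · · · · · · · ·
    · · · # · · · · ·
    · · · · # # # · ·
    · · · · · · · · ·
    · · · · · · · · ·
    · · · · · · · · ·
    · · · · · · · · ·

Result: [14,14,14]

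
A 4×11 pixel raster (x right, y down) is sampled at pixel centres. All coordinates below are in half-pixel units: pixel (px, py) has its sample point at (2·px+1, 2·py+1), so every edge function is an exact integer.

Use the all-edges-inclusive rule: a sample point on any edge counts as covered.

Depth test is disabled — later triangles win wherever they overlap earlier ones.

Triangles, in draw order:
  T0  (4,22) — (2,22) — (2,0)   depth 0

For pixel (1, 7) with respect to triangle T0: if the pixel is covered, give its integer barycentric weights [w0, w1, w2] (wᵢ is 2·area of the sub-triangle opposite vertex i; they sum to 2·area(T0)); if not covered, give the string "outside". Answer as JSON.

T0:
  2·area = 44
  edge (4, 22)→(2, 22): d=(-2,0) inclusive
  edge (2, 22)→(2, 0): d=(0,-22) inclusive
  edge (2, 0)→(4, 22): d=(2,22) inclusive
    (1,5)@(3, 11): e=[22,22,0] → █  [on edge]
    (2,5)@(5, 11): e=[22,66,-44] → ·
    (1,6)@(3, 13): e=[18,22,4] → █
    (2,6)@(5, 13): e=[18,66,-40] → ·
    (1,7)@(3, 15): e=[14,22,8] → █
    (2,7)@(5, 15): e=[14,66,-36] → ·
    (1,8)@(3, 17): e=[10,22,12] → █
    (2,8)@(5, 17): e=[10,66,-32] → ·
    (1,9)@(3, 19): e=[6,22,16] → █
    (2,9)@(5, 19): e=[6,66,-28] → ·
    (1,10)@(3, 21): e=[2,22,20] → █
    (2,10)@(5, 21): e=[2,66,-24] → ·
  covered (6 px):
    · · · ·
    · · · ·
    · · · ·
    · · · ·
    · · · ·
    · █ · ·
    · █ · ·
    · █ · ·
    · █ · ·
    · █ · ·
    · █ · ·

Answer: [22,8,14]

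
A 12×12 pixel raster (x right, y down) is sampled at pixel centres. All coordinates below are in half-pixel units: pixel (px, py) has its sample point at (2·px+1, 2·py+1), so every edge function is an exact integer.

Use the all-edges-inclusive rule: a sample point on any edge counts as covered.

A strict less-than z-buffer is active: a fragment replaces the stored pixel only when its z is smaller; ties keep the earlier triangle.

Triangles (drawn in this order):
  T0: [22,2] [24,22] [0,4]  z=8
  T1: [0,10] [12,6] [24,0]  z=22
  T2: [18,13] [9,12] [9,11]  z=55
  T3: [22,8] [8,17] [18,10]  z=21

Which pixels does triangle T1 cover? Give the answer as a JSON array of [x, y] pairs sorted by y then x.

T0:
  2·area = 444
  edge (22, 2)→(24, 22): d=(2,20) inclusive
  edge (24, 22)→(0, 4): d=(-24,-18) inclusive
  edge (0, 4)→(22, 2): d=(22,-2) inclusive
    (5,1)@(11, 3): e=[222,222,0] → X  [on edge]
    (6,1)@(13, 3): e=[182,258,4] → X
    (7,1)@(15, 3): e=[142,294,8] → X
    (8,1)@(17, 3): e=[102,330,12] → X
    (9,1)@(19, 3): e=[62,366,16] → X
    (10,1)@(21, 3): e=[22,402,20] → X
    (11,1)@(23, 3): e=[-18,438,24] → .
    (1,2)@(3, 5): e=[386,30,28] → X
    (2,2)@(5, 5): e=[346,66,32] → X
    (3,2)@(7, 5): e=[306,102,36] → X
    (4,2)@(9, 5): e=[266,138,40] → X
    (11,2)@(23, 5): e=[-14,390,68] → .
  covered (56 px):
    . . . . . . . . . . . .
    . . . . . X X X X X X .
    . X X X X X X X X X X .
    . . X X X X X X X X X .
    . . . X X X X X X X X .
    . . . . . X X X X X X .
    . . . . . . X X X X X X
    . . . . . . . X X X X X
    . . . . . . . . . X X X
    . . . . . . . . . . X X
    . . . . . . . . . . . X
    . . . . . . . . . . . .
T1:
  2·area = 24  (B↔C swapped to make it positive)
  edge (0, 10)→(24, 0): d=(24,-10) inclusive
  edge (24, 0)→(12, 6): d=(-12,6) inclusive
  edge (12, 6)→(0, 10): d=(-12,4) inclusive
    (8,1)@(17, 3): e=[2,6,16] → X
    (9,1)@(19, 3): e=[22,-6,8] → .
    (10,1)@(21, 3): e=[42,-18,0] → .  [on edge]
    (6,2)@(13, 5): e=[10,6,8] → X
    (7,2)@(15, 5): e=[30,-6,0] → .  [on edge]
    (8,2)@(17, 5): e=[50,-18,-8] → .
    (4,3)@(9, 7): e=[18,6,0] → X  [on edge]
    (5,3)@(11, 7): e=[38,-6,-8] → .
    (6,3)@(13, 7): e=[58,-18,-16] → .
    (1,4)@(3, 9): e=[6,18,0] → X  [on edge]
    (2,4)@(5, 9): e=[26,6,-8] → .
    (4,4)@(9, 9): e=[66,-18,-24] → .
  covered (4 px):
    . . . . . . . . . . . .
    . . . . . . . . X . . .
    . . . . . . X . . . . .
    . . . . X . . . . . . .
    . X . . . . . . . . . .
    . . . . . . . . . . . .
    . . . . . . . . . . . .
    . . . . . . . . . . . .
    . . . . . . . . . . . .
    . . . . . . . . . . . .
    . . . . . . . . . . . .
    . . . . . . . . . . . .
T2:
  2·area = 9
  edge (18, 13)→(9, 12): d=(-9,-1) inclusive
  edge (9, 12)→(9, 11): d=(0,-1) inclusive
  edge (9, 11)→(18, 13): d=(9,2) inclusive
    (4,0)@(9, 1): e=[99,0,-90] → .  [on edge]
    (4,1)@(9, 3): e=[81,0,-72] → .  [on edge]
    (4,2)@(9, 5): e=[63,0,-54] → .  [on edge]
    (4,3)@(9, 7): e=[45,0,-36] → .  [on edge]
    (4,4)@(9, 9): e=[27,0,-18] → .  [on edge]
    (4,5)@(9, 11): e=[9,0,0] → X  [on edge]
    (5,5)@(11, 11): e=[11,2,-4] → .
    (4,6)@(9, 13): e=[-9,0,18] → .  [on edge]
    (4,7)@(9, 15): e=[-27,0,36] → .  [on edge]
    (4,8)@(9, 17): e=[-45,0,54] → .  [on edge]
    (4,9)@(9, 19): e=[-63,0,72] → .  [on edge]
    (4,10)@(9, 21): e=[-81,0,90] → .  [on edge]
    (4,11)@(9, 23): e=[-99,0,108] → .  [on edge]
  covered (1 px):
    . . . . . . . . . . . .
    . . . . . . . . . . . .
    . . . . . . . . . . . .
    . . . . . . . . . . . .
    . . . . . . . . . . . .
    . . . . X . . . . . . .
    . . . . . . . . . . . .
    . . . . . . . . . . . .
    . . . . . . . . . . . .
    . . . . . . . . . . . .
    . . . . . . . . . . . .
    . . . . . . . . . . . .
T3:
  2·area = 8
  edge (22, 8)→(8, 17): d=(-14,9) inclusive
  edge (8, 17)→(18, 10): d=(10,-7) inclusive
  edge (18, 10)→(22, 8): d=(4,-2) inclusive
    (8,5)@(17, 11): e=[3,3,2] → X
    (9,5)@(19, 11): e=[-15,17,6] → .
    (8,6)@(17, 13): e=[-25,23,10] → .
    (5,7)@(11, 15): e=[1,1,6] → X
    (6,7)@(13, 15): e=[-17,15,10] → .
    (5,8)@(11, 17): e=[-27,21,14] → .
  covered (2 px):
    . . . . . . . . . . . .
    . . . . . . . . . . . .
    . . . . . . . . . . . .
    . . . . . . . . . . . .
    . . . . . . . . . . . .
    . . . . . . . . X . . .
    . . . . . . . . . . . .
    . . . . . X . . . . . .
    . . . . . . . . . . . .
    . . . . . . . . . . . .
    . . . . . . . . . . . .
    . . . . . . . . . . . .

Final: [[8,1],[6,2],[4,3],[1,4]]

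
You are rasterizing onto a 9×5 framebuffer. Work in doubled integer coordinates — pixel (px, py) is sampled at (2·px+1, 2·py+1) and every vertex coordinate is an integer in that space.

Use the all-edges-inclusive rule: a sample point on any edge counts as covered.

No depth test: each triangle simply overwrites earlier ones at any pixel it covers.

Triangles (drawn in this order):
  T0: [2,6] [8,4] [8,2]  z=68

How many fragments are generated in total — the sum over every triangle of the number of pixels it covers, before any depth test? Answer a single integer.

T0:
  2·area = 12  (B↔C swapped to make it positive)
  edge (2, 6)→(8, 2): d=(6,-4) inclusive
  edge (8, 2)→(8, 4): d=(0,2) inclusive
  edge (8, 4)→(2, 6): d=(-6,2) inclusive
    (8,0)@(17, 1): e=[30,-18,0] → ·  [on edge]
    (3,1)@(7, 3): e=[2,2,8] → #
    (4,1)@(9, 3): e=[10,-2,4] → ·
    (5,1)@(11, 3): e=[18,-6,0] → ·  [on edge]
    (2,2)@(5, 5): e=[6,6,0] → #  [on edge]
    (3,2)@(7, 5): e=[14,2,-4] → ·
    (2,3)@(5, 7): e=[18,6,-12] → ·
  covered (2 px):
    · · · · · · · · ·
    · · · # · · · · ·
    · · # · · · · · ·
    · · · · · · · · ·
    · · · · · · · · ·

Result: 2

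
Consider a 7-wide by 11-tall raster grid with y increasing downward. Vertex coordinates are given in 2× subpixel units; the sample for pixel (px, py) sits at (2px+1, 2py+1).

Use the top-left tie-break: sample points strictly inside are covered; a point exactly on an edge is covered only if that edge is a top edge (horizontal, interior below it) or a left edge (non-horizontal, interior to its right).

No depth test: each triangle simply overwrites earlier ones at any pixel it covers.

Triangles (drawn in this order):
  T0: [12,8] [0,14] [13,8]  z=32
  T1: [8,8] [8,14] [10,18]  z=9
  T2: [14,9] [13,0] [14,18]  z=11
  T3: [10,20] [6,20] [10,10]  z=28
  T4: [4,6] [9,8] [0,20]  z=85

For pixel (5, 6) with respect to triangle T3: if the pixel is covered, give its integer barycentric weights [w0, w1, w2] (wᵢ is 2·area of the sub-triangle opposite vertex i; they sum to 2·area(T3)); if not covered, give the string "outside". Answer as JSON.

T0:
  2·area = 6  (B↔C swapped to make it positive)
  edge (12, 8)→(13, 8): d=(1,0) top-left  bias=+0
  edge (13, 8)→(0, 14): d=(-13,6) right/bottom  bias=-1
  edge (0, 14)→(12, 8): d=(12,-6) top-left  bias=+0
  covered (0 px):
    · · · · · · ·
    · · · · · · ·
    · · · · · · ·
    · · · · · · ·
    · · · · · · ·
    · · · · · · ·
    · · · · · · ·
    · · · · · · ·
    · · · · · · ·
    · · · · · · ·
    · · · · · · ·
T1:
  2·area = 12  (B↔C swapped to make it positive)
  edge (8, 8)→(10, 18): d=(2,10) right/bottom  bias=-1
  edge (10, 18)→(8, 14): d=(-2,-4) top-left  bias=+0
  edge (8, 14)→(8, 8): d=(0,-6) top-left  bias=+0
    (3,1)@(7, 3): e=[0,18,-6] → ·  [on edge]
    (4,6)@(9, 13): e=[0,6,6] → ·  [on edge]
    (4,7)@(9, 15): e=[4,2,6] → █
    (5,7)@(11, 15): e=[-16,10,18] → ·
    (4,8)@(9, 17): e=[8,-2,6] → ·
  covered (1 px):
    · · · · · · ·
    · · · · · · ·
    · · · · · · ·
    · · · · · · ·
    · · · · · · ·
    · · · · · · ·
    · · · · · · ·
    · · · · █ · ·
    · · · · · · ·
    · · · · · · ·
    · · · · · · ·
T2:
  2·area = 9  (B↔C swapped to make it positive)
  edge (14, 9)→(14, 18): d=(0,9) right/bottom  bias=-1
  edge (14, 18)→(13, 0): d=(-1,-18) top-left  bias=+0
  edge (13, 0)→(14, 9): d=(1,9) right/bottom  bias=-1
  covered (0 px):
    · · · · · · ·
    · · · · · · ·
    · · · · · · ·
    · · · · · · ·
    · · · · · · ·
    · · · · · · ·
    · · · · · · ·
    · · · · · · ·
    · · · · · · ·
    · · · · · · ·
    · · · · · · ·
T3:
  2·area = 40
  edge (10, 20)→(6, 20): d=(-4,0) right/bottom  bias=-1
  edge (6, 20)→(10, 10): d=(4,-10) top-left  bias=+0
  edge (10, 10)→(10, 20): d=(0,10) right/bottom  bias=-1
    (4,6)@(9, 13): e=[28,2,10] → █
    (5,6)@(11, 13): e=[28,22,-10] → ·
    (4,7)@(9, 15): e=[20,10,10] → █
    (5,7)@(11, 15): e=[20,30,-10] → ·
    (4,8)@(9, 17): e=[12,18,10] → █
    (5,8)@(11, 17): e=[12,38,-10] → ·
    (3,9)@(7, 19): e=[4,6,30] → █
    (5,9)@(11, 19): e=[4,46,-10] → ·
    (3,10)@(7, 21): e=[-4,14,30] → ·
    (4,10)@(9, 21): e=[-4,34,10] → ·
  covered (5 px):
    · · · · · · ·
    · · · · · · ·
    · · · · · · ·
    · · · · · · ·
    · · · · · · ·
    · · · · · · ·
    · · · · █ · ·
    · · · · █ · ·
    · · · · █ · ·
    · · · █ █ · ·
    · · · · · · ·
T4:
  2·area = 78
  edge (4, 6)→(9, 8): d=(5,2) right/bottom  bias=-1
  edge (9, 8)→(0, 20): d=(-9,12) right/bottom  bias=-1
  edge (0, 20)→(4, 6): d=(4,-14) top-left  bias=+0
    (2,3)@(5, 7): e=[3,57,18] → █
    (3,3)@(7, 7): e=[-1,33,46] → ·
    (2,4)@(5, 9): e=[13,39,26] → █
    (3,4)@(7, 9): e=[9,15,54] → █
    (4,4)@(9, 9): e=[5,-9,82] → ·
    (1,5)@(3, 11): e=[27,45,6] → █
    (3,5)@(7, 11): e=[19,-3,62] → ·
    (1,6)@(3, 13): e=[37,27,14] → █
    (3,6)@(7, 13): e=[29,-21,70] → ·
    (1,7)@(3, 15): e=[47,9,22] → █
    (2,7)@(5, 15): e=[43,-15,50] → ·
    (0,8)@(1, 17): e=[61,15,2] → █
  covered (9 px):
    · · · · · · ·
    · · · · · · ·
    · · · · · · ·
    · · █ · · · ·
    · · █ █ · · ·
    · █ █ · · · ·
    · █ █ · · · ·
    · █ · · · · ·
    █ · · · · · ·
    · · · · · · ·
    · · · · · · ·

Result: "outside"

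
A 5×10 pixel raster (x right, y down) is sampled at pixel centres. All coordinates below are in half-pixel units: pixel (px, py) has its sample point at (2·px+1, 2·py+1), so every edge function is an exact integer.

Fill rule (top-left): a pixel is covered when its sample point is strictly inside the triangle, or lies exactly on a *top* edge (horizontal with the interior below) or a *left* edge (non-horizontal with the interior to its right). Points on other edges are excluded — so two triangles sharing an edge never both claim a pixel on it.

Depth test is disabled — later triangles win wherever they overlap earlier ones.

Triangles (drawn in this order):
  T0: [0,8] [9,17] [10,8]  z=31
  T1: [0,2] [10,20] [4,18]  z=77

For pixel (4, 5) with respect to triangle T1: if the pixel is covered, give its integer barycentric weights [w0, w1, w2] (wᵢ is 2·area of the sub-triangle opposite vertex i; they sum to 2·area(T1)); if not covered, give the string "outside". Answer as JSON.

T0:
  2·area = 90  (B↔C swapped to make it positive)
  edge (0, 8)→(10, 8): d=(10,0) top-left  bias=+0
  edge (10, 8)→(9, 17): d=(-1,9) right/bottom  bias=-1
  edge (9, 17)→(0, 8): d=(-9,-9) top-left  bias=+0
    (0,4)@(1, 9): e=[10,80,0] → █  [on edge]
    (1,4)@(3, 9): e=[10,62,18] → █
    (2,4)@(5, 9): e=[10,44,36] → █
    (3,4)@(7, 9): e=[10,26,54] → █
    (4,4)@(9, 9): e=[10,8,72] → █
    (0,5)@(1, 11): e=[30,78,-18] → ·
    (1,5)@(3, 11): e=[30,60,0] → █  [on edge]
    (1,6)@(3, 13): e=[50,58,-18] → ·
    (2,6)@(5, 13): e=[50,40,0] → █  [on edge]
    (2,7)@(5, 15): e=[70,38,-18] → ·
    (3,7)@(7, 15): e=[70,20,0] → █  [on edge]
    (3,8)@(7, 17): e=[90,18,-18] → ·
    (4,8)@(9, 17): e=[90,0,0] → ·  [on edge]
  covered (14 px):
    · · · · ·
    · · · · ·
    · · · · ·
    · · · · ·
    █ █ █ █ █
    · █ █ █ █
    · · █ █ █
    · · · █ █
    · · · · ·
    · · · · ·
T1:
  2·area = 88
  edge (0, 2)→(10, 20): d=(10,18) right/bottom  bias=-1
  edge (10, 20)→(4, 18): d=(-6,-2) top-left  bias=+0
  edge (4, 18)→(0, 2): d=(-4,-16) top-left  bias=+0
    (0,2)@(1, 5): e=[12,72,4] → █
    (1,2)@(3, 5): e=[-24,76,36] → ·
    (0,3)@(1, 7): e=[32,60,-4] → ·
    (1,4)@(3, 9): e=[16,52,20] → █
    (2,4)@(5, 9): e=[-20,56,52] → ·
    (1,5)@(3, 11): e=[36,40,12] → █
    (2,5)@(5, 11): e=[0,44,44] → ·  [on edge]
    (1,6)@(3, 13): e=[56,28,4] → █
    (2,6)@(5, 13): e=[20,32,36] → █
    (3,6)@(7, 13): e=[-16,36,68] → ·
    (1,7)@(3, 15): e=[76,16,-4] → ·
    (2,7)@(5, 15): e=[40,20,28] → █
    (0,8)@(1, 17): e=[132,0,-44] → ·  [on edge]
    (3,9)@(7, 19): e=[44,0,44] → █  [on edge]
  covered (11 px):
    · · · · ·
    · · · · ·
    █ · · · ·
    · · · · ·
    · █ · · ·
    · █ · · ·
    · █ █ · ·
    · · █ █ ·
    · · █ █ ·
    · · · █ █

Result: "outside"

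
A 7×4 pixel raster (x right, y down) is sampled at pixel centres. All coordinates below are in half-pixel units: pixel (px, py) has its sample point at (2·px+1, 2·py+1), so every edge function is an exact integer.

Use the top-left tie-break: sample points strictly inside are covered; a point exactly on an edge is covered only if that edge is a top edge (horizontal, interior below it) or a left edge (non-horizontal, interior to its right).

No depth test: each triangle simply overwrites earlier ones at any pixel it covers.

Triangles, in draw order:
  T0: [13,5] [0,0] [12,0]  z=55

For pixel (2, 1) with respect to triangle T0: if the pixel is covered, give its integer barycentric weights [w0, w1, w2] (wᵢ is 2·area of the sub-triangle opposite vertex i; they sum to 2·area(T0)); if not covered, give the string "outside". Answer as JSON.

T0:
  2·area = 60
  edge (13, 5)→(0, 0): d=(-13,-5) top-left  bias=+0
  edge (0, 0)→(12, 0): d=(12,0) top-left  bias=+0
  edge (12, 0)→(13, 5): d=(1,5) right/bottom  bias=-1
    (1,0)@(3, 1): e=[2,12,46] → X
    (2,0)@(5, 1): e=[12,12,36] → X
    (3,0)@(7, 1): e=[22,12,26] → X
    (4,0)@(9, 1): e=[32,12,16] → X
    (5,0)@(11, 1): e=[42,12,6] → X
    (6,0)@(13, 1): e=[52,12,-4] → .
    (1,1)@(3, 3): e=[-24,36,48] → .
    (2,1)@(5, 3): e=[-14,36,38] → .
    (3,1)@(7, 3): e=[-4,36,28] → .
    (4,1)@(9, 3): e=[6,36,18] → X
    (6,1)@(13, 3): e=[26,36,-2] → .
    (4,2)@(9, 5): e=[-20,60,20] → .
    (6,2)@(13, 5): e=[0,60,0] → .  [on edge]
  covered (7 px):
    . X X X X X .
    . . . . X X .
    . . . . . . .
    . . . . . . .

Final: "outside"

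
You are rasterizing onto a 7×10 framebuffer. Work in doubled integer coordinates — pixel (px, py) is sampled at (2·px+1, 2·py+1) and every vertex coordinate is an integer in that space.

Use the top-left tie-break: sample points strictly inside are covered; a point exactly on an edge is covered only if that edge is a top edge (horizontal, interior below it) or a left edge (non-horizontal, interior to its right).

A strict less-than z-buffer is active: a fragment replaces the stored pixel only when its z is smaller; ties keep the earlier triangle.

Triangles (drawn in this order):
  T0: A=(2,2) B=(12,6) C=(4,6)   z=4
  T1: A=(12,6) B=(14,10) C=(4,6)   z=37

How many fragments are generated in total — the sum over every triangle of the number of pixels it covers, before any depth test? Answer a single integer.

T0:
  2·area = 32
  edge (2, 2)→(12, 6): d=(10,4) right/bottom  bias=-1
  edge (12, 6)→(4, 6): d=(-8,0) right/bottom  bias=-1
  edge (4, 6)→(2, 2): d=(-2,-4) top-left  bias=+0
    (1,1)@(3, 3): e=[6,24,2] → █
    (2,1)@(5, 3): e=[-2,24,10] → ·
    (1,2)@(3, 5): e=[26,8,-2] → ·
    (2,2)@(5, 5): e=[18,8,6] → █
    (3,2)@(7, 5): e=[10,8,14] → █
    (4,2)@(9, 5): e=[2,8,22] → █
    (5,2)@(11, 5): e=[-6,8,30] → ·
    (2,3)@(5, 7): e=[38,-8,2] → ·
    (3,3)@(7, 7): e=[30,-8,10] → ·
    (4,3)@(9, 7): e=[22,-8,18] → ·
  covered (4 px):
    · · · · · · ·
    · █ · · · · ·
    · · █ █ █ · ·
    · · · · · · ·
    · · · · · · ·
    · · · · · · ·
    · · · · · · ·
    · · · · · · ·
    · · · · · · ·
    · · · · · · ·
T1:
  2·area = 32
  edge (12, 6)→(14, 10): d=(2,4) right/bottom  bias=-1
  edge (14, 10)→(4, 6): d=(-10,-4) top-left  bias=+0
  edge (4, 6)→(12, 6): d=(8,0) top-left  bias=+0
    (3,3)@(7, 7): e=[22,2,8] → █
    (4,3)@(9, 7): e=[14,10,8] → █
    (5,3)@(11, 7): e=[6,18,8] → █
    (6,3)@(13, 7): e=[-2,26,8] → ·
    (3,4)@(7, 9): e=[26,-18,24] → ·
    (4,4)@(9, 9): e=[18,-10,24] → ·
    (5,4)@(11, 9): e=[10,-2,24] → ·
    (6,4)@(13, 9): e=[2,6,24] → █
    (6,5)@(13, 11): e=[6,-14,40] → ·
  covered (4 px):
    · · · · · · ·
    · · · · · · ·
    · · · · · · ·
    · · · █ █ █ ·
    · · · · · · █
    · · · · · · ·
    · · · · · · ·
    · · · · · · ·
    · · · · · · ·
    · · · · · · ·

Result: 8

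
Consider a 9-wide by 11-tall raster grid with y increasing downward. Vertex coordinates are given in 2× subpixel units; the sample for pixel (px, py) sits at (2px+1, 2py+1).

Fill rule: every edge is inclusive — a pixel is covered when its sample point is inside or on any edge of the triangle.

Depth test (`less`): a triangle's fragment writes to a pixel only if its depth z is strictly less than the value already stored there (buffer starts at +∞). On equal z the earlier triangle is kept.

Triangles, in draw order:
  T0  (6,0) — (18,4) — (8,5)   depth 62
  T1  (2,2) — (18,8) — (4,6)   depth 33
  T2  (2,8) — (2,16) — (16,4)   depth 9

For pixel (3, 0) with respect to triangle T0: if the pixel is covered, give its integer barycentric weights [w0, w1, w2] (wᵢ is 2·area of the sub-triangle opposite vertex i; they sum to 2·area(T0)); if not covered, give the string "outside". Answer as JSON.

T0:
  2·area = 52
  edge (6, 0)→(18, 4): d=(12,4) inclusive
  edge (18, 4)→(8, 5): d=(-10,1) inclusive
  edge (8, 5)→(6, 0): d=(-2,-5) inclusive
    (3,0)@(7, 1): e=[8,41,3] → X
    (4,0)@(9, 1): e=[0,39,13] → X  [on edge]
    (5,0)@(11, 1): e=[-8,37,23] → .
    (3,1)@(7, 3): e=[32,21,-1] → .
    (4,1)@(9, 3): e=[24,19,9] → X
    (5,1)@(11, 3): e=[16,17,19] → X
    (6,1)@(13, 3): e=[8,15,29] → X
    (7,1)@(15, 3): e=[0,13,39] → X  [on edge]
    (8,1)@(17, 3): e=[-8,11,49] → .
    (4,2)@(9, 5): e=[48,-1,5] → .
    (5,2)@(11, 5): e=[40,-3,15] → .
    (6,2)@(13, 5): e=[32,-5,25] → .
  covered (6 px):
    . . . X X . . . .
    . . . . X X X X .
    . . . . . . . . .
    . . . . . . . . .
    . . . . . . . . .
    . . . . . . . . .
    . . . . . . . . .
    . . . . . . . . .
    . . . . . . . . .
    . . . . . . . . .
    . . . . . . . . .
T1:
  2·area = 52
  edge (2, 2)→(18, 8): d=(16,6) inclusive
  edge (18, 8)→(4, 6): d=(-14,-2) inclusive
  edge (4, 6)→(2, 2): d=(-2,-4) inclusive
    (1,1)@(3, 3): e=[10,40,2] → X
    (2,1)@(5, 3): e=[-2,44,10] → .
    (1,2)@(3, 5): e=[42,12,-2] → .
    (2,2)@(5, 5): e=[30,16,6] → X
    (3,2)@(7, 5): e=[18,20,14] → X
    (4,2)@(9, 5): e=[6,24,22] → X
    (5,2)@(11, 5): e=[-6,28,30] → .
    (2,3)@(5, 7): e=[62,-12,2] → .
    (3,3)@(7, 7): e=[50,-8,10] → .
    (4,3)@(9, 7): e=[38,-4,18] → .
    (5,3)@(11, 7): e=[26,0,26] → X  [on edge]
    (6,3)@(13, 7): e=[14,4,34] → X
  covered (7 px):
    . . . . . . . . .
    . X . . . . . . .
    . . X X X . . . .
    . . . . . X X X .
    . . . . . . . . .
    . . . . . . . . .
    . . . . . . . . .
    . . . . . . . . .
    . . . . . . . . .
    . . . . . . . . .
    . . . . . . . . .
T2:
  2·area = 112  (B↔C swapped to make it positive)
  edge (2, 8)→(16, 4): d=(14,-4) inclusive
  edge (16, 4)→(2, 16): d=(-14,12) inclusive
  edge (2, 16)→(2, 8): d=(0,-8) inclusive
    (6,2)@(13, 5): e=[2,22,88] → X
    (7,2)@(15, 5): e=[10,-2,104] → .
    (3,3)@(7, 7): e=[6,66,40] → X
    (4,3)@(9, 7): e=[14,42,56] → X
    (5,3)@(11, 7): e=[22,18,72] → X
    (6,3)@(13, 7): e=[30,-6,88] → .
    (1,4)@(3, 9): e=[18,86,8] → X
    (2,4)@(5, 9): e=[26,62,24] → X
    (5,4)@(11, 9): e=[50,-10,72] → .
    (1,5)@(3, 11): e=[46,58,8] → X
    (4,5)@(9, 11): e=[70,-14,56] → .
    (1,6)@(3, 13): e=[74,30,8] → X
  covered (14 px):
    . . . . . . . . .
    . . . . . . . . .
    . . . . . . X . .
    . . . X X X . . .
    . X X X X . . . .
    . X X X . . . . .
    . X X . . . . . .
    . X . . . . . . .
    . . . . . . . . .
    . . . . . . . . .
    . . . . . . . . .

Result: [41,3,8]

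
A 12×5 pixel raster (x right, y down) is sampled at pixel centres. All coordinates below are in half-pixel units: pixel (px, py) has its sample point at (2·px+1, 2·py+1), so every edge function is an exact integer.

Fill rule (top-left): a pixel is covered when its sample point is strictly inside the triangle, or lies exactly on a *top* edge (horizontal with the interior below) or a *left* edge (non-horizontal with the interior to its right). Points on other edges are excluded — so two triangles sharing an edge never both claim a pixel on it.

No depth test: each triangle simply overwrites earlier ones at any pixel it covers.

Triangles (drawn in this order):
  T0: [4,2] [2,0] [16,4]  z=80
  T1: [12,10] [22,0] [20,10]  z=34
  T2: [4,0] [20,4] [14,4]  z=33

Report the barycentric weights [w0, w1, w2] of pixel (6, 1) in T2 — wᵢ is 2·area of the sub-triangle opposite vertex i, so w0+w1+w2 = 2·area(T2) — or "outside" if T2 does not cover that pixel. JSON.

T0:
  2·area = 20
  edge (4, 2)→(2, 0): d=(-2,-2) top-left  bias=+0
  edge (2, 0)→(16, 4): d=(14,4) right/bottom  bias=-1
  edge (16, 4)→(4, 2): d=(-12,-2) top-left  bias=+0
    (1,0)@(3, 1): e=[0,10,10] → █  [on edge]
    (2,0)@(5, 1): e=[4,2,14] → █
    (3,0)@(7, 1): e=[8,-6,18] → ·
    (1,1)@(3, 3): e=[-4,38,-14] → ·
    (2,1)@(5, 3): e=[0,30,-10] → ·  [on edge]
    (5,1)@(11, 3): e=[12,6,2] → █
    (6,1)@(13, 3): e=[16,-2,6] → ·
    (3,2)@(7, 5): e=[0,50,-30] → ·  [on edge]
    (5,2)@(11, 5): e=[8,34,-22] → ·
    (4,3)@(9, 7): e=[0,70,-50] → ·  [on edge]
    (5,4)@(11, 9): e=[0,90,-70] → ·  [on edge]
  covered (3 px):
    · █ █ · · · · · · · · ·
    · · · · · █ · · · · · ·
    · · · · · · · · · · · ·
    · · · · · · · · · · · ·
    · · · · · · · · · · · ·
T1:
  2·area = 80
  edge (12, 10)→(22, 0): d=(10,-10) top-left  bias=+0
  edge (22, 0)→(20, 10): d=(-2,10) right/bottom  bias=-1
  edge (20, 10)→(12, 10): d=(-8,0) right/bottom  bias=-1
    (10,0)@(21, 1): e=[0,8,72] → █  [on edge]
    (11,0)@(23, 1): e=[20,-12,72] → ·
    (9,1)@(19, 3): e=[0,24,56] → █  [on edge]
    (11,1)@(23, 3): e=[40,-16,56] → ·
    (8,2)@(17, 5): e=[0,40,40] → █  [on edge]
    (10,2)@(21, 5): e=[40,0,40] → ·  [on edge]
    (7,3)@(15, 7): e=[0,56,24] → █  [on edge]
    (10,3)@(21, 7): e=[60,-4,24] → ·
    (6,4)@(13, 9): e=[0,72,8] → █  [on edge]
    (10,4)@(21, 9): e=[80,-8,8] → ·
  covered (12 px):
    · · · · · · · · · · █ ·
    · · · · · · · · · █ █ ·
    · · · · · · · · █ █ · ·
    · · · · · · · █ █ █ · ·
    · · · · · · █ █ █ █ · ·
T2:
  2·area = 24
  edge (4, 0)→(20, 4): d=(16,4) right/bottom  bias=-1
  edge (20, 4)→(14, 4): d=(-6,0) right/bottom  bias=-1
  edge (14, 4)→(4, 0): d=(-10,-4) top-left  bias=+0
    (3,0)@(7, 1): e=[4,18,2] → █
    (4,0)@(9, 1): e=[-4,18,10] → ·
    (3,1)@(7, 3): e=[36,6,-18] → ·
    (6,1)@(13, 3): e=[12,6,6] → █
    (7,1)@(15, 3): e=[4,6,14] → █
    (8,1)@(17, 3): e=[-4,6,22] → ·
    (6,2)@(13, 5): e=[44,-6,-14] → ·
    (7,2)@(15, 5): e=[36,-6,-6] → ·
  covered (3 px):
    · · · █ · · · · · · · ·
    · · · · · · █ █ · · · ·
    · · · · · · · · · · · ·
    · · · · · · · · · · · ·
    · · · · · · · · · · · ·

Answer: [6,6,12]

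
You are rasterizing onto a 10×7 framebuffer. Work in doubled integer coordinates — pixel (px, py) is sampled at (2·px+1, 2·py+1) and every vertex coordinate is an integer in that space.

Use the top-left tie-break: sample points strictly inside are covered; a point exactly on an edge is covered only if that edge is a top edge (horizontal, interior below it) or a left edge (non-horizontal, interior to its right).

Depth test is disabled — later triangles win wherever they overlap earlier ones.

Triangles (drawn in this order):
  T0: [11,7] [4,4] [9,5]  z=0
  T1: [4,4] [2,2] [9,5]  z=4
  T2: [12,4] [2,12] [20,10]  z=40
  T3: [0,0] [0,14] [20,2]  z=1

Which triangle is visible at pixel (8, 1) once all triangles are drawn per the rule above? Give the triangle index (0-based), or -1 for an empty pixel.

T0:
  2·area = 8
  edge (11, 7)→(4, 4): d=(-7,-3) top-left  bias=+0
  edge (4, 4)→(9, 5): d=(5,1) right/bottom  bias=-1
  edge (9, 5)→(11, 7): d=(2,2) right/bottom  bias=-1
    (2,0)@(5, 1): e=[24,-16,0] → .  [on edge]
    (3,1)@(7, 3): e=[16,-8,0] → .  [on edge]
    (3,2)@(7, 5): e=[2,2,4] → X
    (4,2)@(9, 5): e=[8,0,0] → .  [on edge]
    (3,3)@(7, 7): e=[-12,12,8] → .
    (5,3)@(11, 7): e=[0,8,0] → .  [on edge]
    (9,3)@(19, 7): e=[24,0,-16] → .  [on edge]
    (6,4)@(13, 9): e=[-8,16,0] → .  [on edge]
    (7,5)@(15, 11): e=[-16,24,0] → .  [on edge]
    (8,6)@(17, 13): e=[-24,32,0] → .  [on edge]
  covered (1 px):
    . . . . . . . . . .
    . . . . . . . . . .
    . . . X . . . . . .
    . . . . . . . . . .
    . . . . . . . . . .
    . . . . . . . . . .
    . . . . . . . . . .
T1:
  2·area = 8
  edge (4, 4)→(2, 2): d=(-2,-2) top-left  bias=+0
  edge (2, 2)→(9, 5): d=(7,3) right/bottom  bias=-1
  edge (9, 5)→(4, 4): d=(-5,-1) top-left  bias=+0
    (0,0)@(1, 1): e=[0,-4,12] → .  [on edge]
    (1,1)@(3, 3): e=[0,4,4] → X  [on edge]
    (2,1)@(5, 3): e=[4,-2,6] → .
    (1,2)@(3, 5): e=[-4,18,-6] → .
    (2,2)@(5, 5): e=[0,12,-4] → .  [on edge]
    (4,2)@(9, 5): e=[8,0,0] → .  [on edge]
    (3,3)@(7, 7): e=[0,20,-12] → .  [on edge]
    (9,3)@(19, 7): e=[24,-16,0] → .  [on edge]
    (4,4)@(9, 9): e=[0,28,-20] → .  [on edge]
    (5,5)@(11, 11): e=[0,36,-28] → .  [on edge]
    (6,6)@(13, 13): e=[0,44,-36] → .  [on edge]
  covered (1 px):
    . . . . . . . . . .
    . X . . . . . . . .
    . . . . . . . . . .
    . . . . . . . . . .
    . . . . . . . . . .
    . . . . . . . . . .
    . . . . . . . . . .
T2:
  2·area = 124  (B↔C swapped to make it positive)
  edge (12, 4)→(20, 10): d=(8,6) right/bottom  bias=-1
  edge (20, 10)→(2, 12): d=(-18,2) right/bottom  bias=-1
  edge (2, 12)→(12, 4): d=(10,-8) top-left  bias=+0
    (5,2)@(11, 5): e=[14,108,2] → X
    (6,2)@(13, 5): e=[2,104,18] → X
    (7,2)@(15, 5): e=[-10,100,34] → .
    (4,3)@(9, 7): e=[42,76,6] → X
    (7,3)@(15, 7): e=[6,64,54] → X
    (8,3)@(17, 7): e=[-6,60,70] → .
    (3,4)@(7, 9): e=[70,44,10] → X
    (8,4)@(17, 9): e=[10,24,90] → X
    (9,4)@(19, 9): e=[-2,20,106] → .
    (2,5)@(5, 11): e=[98,12,14] → X
    (5,5)@(11, 11): e=[62,0,62] → .  [on edge]
    (6,5)@(13, 11): e=[50,-4,78] → .
  covered (15 px):
    . . . . . . . . . .
    . . . . . . . . . .
    . . . . . X X . . .
    . . . . X X X X . .
    . . . X X X X X X .
    . . X X X . . . . .
    . . . . . . . . . .
T3:
  2·area = 280  (B↔C swapped to make it positive)
  edge (0, 0)→(20, 2): d=(20,2) right/bottom  bias=-1
  edge (20, 2)→(0, 14): d=(-20,12) right/bottom  bias=-1
  edge (0, 14)→(0, 0): d=(0,-14) top-left  bias=+0
    (0,0)@(1, 1): e=[18,248,14] → X
    (1,0)@(3, 1): e=[14,224,42] → X
    (2,0)@(5, 1): e=[10,200,70] → X
    (3,0)@(7, 1): e=[6,176,98] → X
    (4,0)@(9, 1): e=[2,152,126] → X
    (5,0)@(11, 1): e=[-2,128,154] → .
    (0,1)@(1, 3): e=[58,208,14] → X
    (5,1)@(11, 3): e=[38,88,154] → X
    (6,1)@(13, 3): e=[34,64,182] → X
    (7,1)@(15, 3): e=[30,40,210] → X
    (8,1)@(17, 3): e=[26,16,238] → X
    (9,1)@(19, 3): e=[22,-8,266] → .
    (7,2)@(15, 5): e=[70,0,210] → .  [on edge]
    (2,5)@(5, 11): e=[210,0,70] → .  [on edge]
  covered (34 px):
    X X X X X . . . . .
    X X X X X X X X X .
    X X X X X X X . . .
    X X X X X X . . . .
    X X X X . . . . . .
    X X . . . . . . . .
    X . . . . . . . . .

Z-buffer (winner per pixel, '.' = empty):
  3 3 3 3 3 . . . . .
  3 3 3 3 3 3 3 3 3 .
  3 3 3 3 3 3 3 . . .
  3 3 3 3 3 3 2 2 . .
  3 3 3 3 2 2 2 2 2 .
  3 3 2 2 2 . . . . .
  3 . . . . . . . . .

Final: 3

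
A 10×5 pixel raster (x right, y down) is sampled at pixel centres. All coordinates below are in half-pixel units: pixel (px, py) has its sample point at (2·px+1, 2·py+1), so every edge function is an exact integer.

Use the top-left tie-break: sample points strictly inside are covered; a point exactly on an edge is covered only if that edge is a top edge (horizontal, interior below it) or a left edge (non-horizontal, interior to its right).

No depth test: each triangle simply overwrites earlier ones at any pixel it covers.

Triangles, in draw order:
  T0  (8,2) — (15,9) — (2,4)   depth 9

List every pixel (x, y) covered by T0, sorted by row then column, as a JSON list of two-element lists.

T0:
  2·area = 56
  edge (8, 2)→(15, 9): d=(7,7) right/bottom  bias=-1
  edge (15, 9)→(2, 4): d=(-13,-5) top-left  bias=+0
  edge (2, 4)→(8, 2): d=(6,-2) top-left  bias=+0
    (3,0)@(7, 1): e=[0,64,-8] → .  [on edge]
    (5,0)@(11, 1): e=[-28,84,0] → .  [on edge]
    (2,1)@(5, 3): e=[28,28,0] → X  [on edge]
    (3,1)@(7, 3): e=[14,38,4] → X
    (4,1)@(9, 3): e=[0,48,8] → .  [on edge]
    (2,2)@(5, 5): e=[42,2,12] → X
    (4,2)@(9, 5): e=[14,22,20] → X
    (5,2)@(11, 5): e=[0,32,24] → .  [on edge]
    (2,3)@(5, 7): e=[56,-24,24] → .
    (3,3)@(7, 7): e=[42,-14,28] → .
    (4,3)@(9, 7): e=[28,-4,32] → .
    (5,3)@(11, 7): e=[14,6,36] → X
    (6,3)@(13, 7): e=[0,16,40] → .  [on edge]
    (7,4)@(15, 9): e=[0,0,56] → .  [on edge]
  covered (6 px):
    . . . . . . . . . .
    . . X X . . . . . .
    . . X X X . . . . .
    . . . . . X . . . .
    . . . . . . . . . .

Final: [[2,1],[3,1],[2,2],[3,2],[4,2],[5,3]]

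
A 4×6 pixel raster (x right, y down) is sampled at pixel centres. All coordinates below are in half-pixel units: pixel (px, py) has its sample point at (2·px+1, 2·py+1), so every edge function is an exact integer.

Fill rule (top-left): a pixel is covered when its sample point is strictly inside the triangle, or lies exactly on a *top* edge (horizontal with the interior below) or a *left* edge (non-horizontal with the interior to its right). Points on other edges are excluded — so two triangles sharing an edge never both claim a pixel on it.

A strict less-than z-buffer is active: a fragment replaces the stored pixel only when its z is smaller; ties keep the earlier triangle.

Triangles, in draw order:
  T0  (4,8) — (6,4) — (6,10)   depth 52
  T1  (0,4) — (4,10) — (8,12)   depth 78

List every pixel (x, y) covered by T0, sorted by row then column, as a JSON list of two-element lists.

T0:
  2·area = 12
  edge (4, 8)→(6, 4): d=(2,-4) top-left  bias=+0
  edge (6, 4)→(6, 10): d=(0,6) right/bottom  bias=-1
  edge (6, 10)→(4, 8): d=(-2,-2) top-left  bias=+0
    (0,2)@(1, 5): e=[-18,30,0] → ·  [on edge]
    (1,3)@(3, 7): e=[-6,18,0] → ·  [on edge]
    (2,3)@(5, 7): e=[2,6,4] → #
    (3,3)@(7, 7): e=[10,-6,8] → ·
    (2,4)@(5, 9): e=[6,6,0] → #  [on edge]
    (3,4)@(7, 9): e=[14,-6,4] → ·
    (2,5)@(5, 11): e=[10,6,-4] → ·
    (3,5)@(7, 11): e=[18,-6,0] → ·  [on edge]
  covered (2 px):
    · · · ·
    · · · ·
    · · · ·
    · · # ·
    · · # ·
    · · · ·
T1:
  2·area = 16  (B↔C swapped to make it positive)
  edge (0, 4)→(8, 12): d=(8,8) right/bottom  bias=-1
  edge (8, 12)→(4, 10): d=(-4,-2) top-left  bias=+0
  edge (4, 10)→(0, 4): d=(-4,-6) top-left  bias=+0
    (0,2)@(1, 5): e=[0,14,2] → ·  [on edge]
    (1,3)@(3, 7): e=[0,10,6] → ·  [on edge]
    (2,4)@(5, 9): e=[0,6,10] → ·  [on edge]
    (3,5)@(7, 11): e=[0,2,14] → ·  [on edge]
  covered (0 px):
    · · · ·
    · · · ·
    · · · ·
    · · · ·
    · · · ·
    · · · ·

Final: [[2,3],[2,4]]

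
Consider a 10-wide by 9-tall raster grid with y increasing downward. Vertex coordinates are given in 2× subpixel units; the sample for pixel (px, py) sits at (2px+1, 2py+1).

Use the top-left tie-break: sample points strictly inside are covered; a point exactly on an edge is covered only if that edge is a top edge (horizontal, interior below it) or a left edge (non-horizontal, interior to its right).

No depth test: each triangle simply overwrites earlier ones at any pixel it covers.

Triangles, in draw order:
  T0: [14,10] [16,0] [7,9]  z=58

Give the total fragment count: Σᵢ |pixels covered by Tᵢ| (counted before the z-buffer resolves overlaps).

T0:
  2·area = 72  (B↔C swapped to make it positive)
  edge (14, 10)→(7, 9): d=(-7,-1) top-left  bias=+0
  edge (7, 9)→(16, 0): d=(9,-9) top-left  bias=+0
  edge (16, 0)→(14, 10): d=(-2,10) right/bottom  bias=-1
    (7,0)@(15, 1): e=[64,0,8] → █  [on edge]
    (8,0)@(17, 1): e=[66,18,-12] → ·
    (6,1)@(13, 3): e=[48,0,24] → █  [on edge]
    (8,1)@(17, 3): e=[52,36,-16] → ·
    (5,2)@(11, 5): e=[32,0,40] → █  [on edge]
    (7,2)@(15, 5): e=[36,36,0] → ·  [on edge]
    (4,3)@(9, 7): e=[16,0,56] → █  [on edge]
    (7,3)@(15, 7): e=[22,54,-4] → ·
    (3,4)@(7, 9): e=[0,0,72] → █  [on edge]
    (7,4)@(15, 9): e=[8,72,-8] → ·
    (2,5)@(5, 11): e=[-16,0,88] → ·  [on edge]
    (3,5)@(7, 11): e=[-14,18,68] → ·
    (1,6)@(3, 13): e=[-32,0,104] → ·  [on edge]
    (0,7)@(1, 15): e=[-48,0,120] → ·  [on edge]
    (6,7)@(13, 15): e=[-36,108,0] → ·  [on edge]
  covered (12 px):
    · · · · · · · █ · ·
    · · · · · · █ █ · ·
    · · · · · █ █ · · ·
    · · · · █ █ █ · · ·
    · · · █ █ █ █ · · ·
    · · · · · · · · · ·
    · · · · · · · · · ·
    · · · · · · · · · ·
    · · · · · · · · · ·

Final: 12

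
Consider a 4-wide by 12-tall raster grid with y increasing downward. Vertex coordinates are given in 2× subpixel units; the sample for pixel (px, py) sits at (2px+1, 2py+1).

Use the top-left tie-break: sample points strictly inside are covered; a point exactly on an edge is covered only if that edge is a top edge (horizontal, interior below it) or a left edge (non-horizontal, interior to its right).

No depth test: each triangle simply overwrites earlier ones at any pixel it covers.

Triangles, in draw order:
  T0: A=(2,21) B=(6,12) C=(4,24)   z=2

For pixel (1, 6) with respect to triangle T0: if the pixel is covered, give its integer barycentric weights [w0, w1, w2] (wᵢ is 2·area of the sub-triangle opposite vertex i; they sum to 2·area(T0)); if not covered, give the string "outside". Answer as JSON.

T0:
  2·area = 30
  edge (2, 21)→(6, 12): d=(4,-9) top-left  bias=+0
  edge (6, 12)→(4, 24): d=(-2,12) right/bottom  bias=-1
  edge (4, 24)→(2, 21): d=(-2,-3) top-left  bias=+0
    (2,7)@(5, 15): e=[3,6,21] → X
    (3,7)@(7, 15): e=[21,-18,27] → .
    (2,8)@(5, 17): e=[11,2,17] → X
    (3,8)@(7, 17): e=[29,-22,23] → .
    (1,9)@(3, 19): e=[1,22,7] → X
    (2,9)@(5, 19): e=[19,-2,13] → .
    (1,10)@(3, 21): e=[9,18,3] → X
    (2,10)@(5, 21): e=[27,-6,9] → .
    (1,11)@(3, 23): e=[17,14,-1] → .
  covered (4 px):
    . . . .
    . . . .
    . . . .
    . . . .
    . . . .
    . . . .
    . . . .
    . . X .
    . . X .
    . X . .
    . X . .
    . . . .

Final: "outside"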